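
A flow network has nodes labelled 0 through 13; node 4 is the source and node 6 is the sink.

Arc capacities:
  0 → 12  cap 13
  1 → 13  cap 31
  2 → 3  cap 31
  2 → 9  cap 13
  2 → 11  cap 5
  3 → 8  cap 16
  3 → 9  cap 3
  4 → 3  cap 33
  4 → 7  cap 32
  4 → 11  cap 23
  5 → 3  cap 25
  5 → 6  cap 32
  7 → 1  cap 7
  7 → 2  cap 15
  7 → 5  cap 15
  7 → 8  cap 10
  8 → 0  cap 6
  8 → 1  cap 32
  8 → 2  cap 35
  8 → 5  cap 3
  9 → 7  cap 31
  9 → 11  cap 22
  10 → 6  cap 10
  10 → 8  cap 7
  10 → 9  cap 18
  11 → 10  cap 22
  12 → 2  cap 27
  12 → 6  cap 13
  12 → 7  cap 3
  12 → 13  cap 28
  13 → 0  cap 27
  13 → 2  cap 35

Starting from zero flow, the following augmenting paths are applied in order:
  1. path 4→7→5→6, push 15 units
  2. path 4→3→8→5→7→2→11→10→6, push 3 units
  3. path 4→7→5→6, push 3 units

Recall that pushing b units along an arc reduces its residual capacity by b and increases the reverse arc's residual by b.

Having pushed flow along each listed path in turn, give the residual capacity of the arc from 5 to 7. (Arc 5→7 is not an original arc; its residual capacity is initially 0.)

Residual capacity of (5,7): 15

after path 1 (4→7→5→6, push 15): res(5,7)=15
after path 2 (4→3→8→5→7→2→11→10→6, push 3): res(5,7)=12
after path 3 (4→7→5→6, push 3): res(5,7)=15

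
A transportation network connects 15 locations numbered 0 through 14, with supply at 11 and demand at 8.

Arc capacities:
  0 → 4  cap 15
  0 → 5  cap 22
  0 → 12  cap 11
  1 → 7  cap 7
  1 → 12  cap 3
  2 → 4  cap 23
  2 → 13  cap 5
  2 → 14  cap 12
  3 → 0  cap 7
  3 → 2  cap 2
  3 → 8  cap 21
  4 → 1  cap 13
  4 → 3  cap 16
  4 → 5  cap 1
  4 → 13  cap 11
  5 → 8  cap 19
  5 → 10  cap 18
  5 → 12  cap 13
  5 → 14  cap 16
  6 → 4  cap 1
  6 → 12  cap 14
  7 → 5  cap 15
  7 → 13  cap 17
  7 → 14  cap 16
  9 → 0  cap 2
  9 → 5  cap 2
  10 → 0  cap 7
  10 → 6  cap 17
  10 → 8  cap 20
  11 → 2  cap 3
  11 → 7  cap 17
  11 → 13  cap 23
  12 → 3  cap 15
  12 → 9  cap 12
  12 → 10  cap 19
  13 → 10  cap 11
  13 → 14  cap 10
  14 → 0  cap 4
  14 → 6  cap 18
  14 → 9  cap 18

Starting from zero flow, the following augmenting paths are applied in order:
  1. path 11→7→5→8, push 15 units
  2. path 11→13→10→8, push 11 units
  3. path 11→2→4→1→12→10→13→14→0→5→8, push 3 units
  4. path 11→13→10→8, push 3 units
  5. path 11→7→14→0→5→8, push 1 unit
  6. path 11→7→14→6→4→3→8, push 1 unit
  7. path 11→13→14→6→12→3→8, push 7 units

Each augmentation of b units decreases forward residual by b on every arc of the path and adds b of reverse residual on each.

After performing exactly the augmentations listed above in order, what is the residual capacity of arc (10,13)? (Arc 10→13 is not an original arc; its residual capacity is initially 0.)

Residual capacity of (10,13): 11

after path 1 (11→7→5→8, push 15): res(10,13)=0
after path 2 (11→13→10→8, push 11): res(10,13)=11
after path 3 (11→2→4→1→12→10→13→14→0→5→8, push 3): res(10,13)=8
after path 4 (11→13→10→8, push 3): res(10,13)=11
after path 5 (11→7→14→0→5→8, push 1): res(10,13)=11
after path 6 (11→7→14→6→4→3→8, push 1): res(10,13)=11
after path 7 (11→13→14→6→12→3→8, push 7): res(10,13)=11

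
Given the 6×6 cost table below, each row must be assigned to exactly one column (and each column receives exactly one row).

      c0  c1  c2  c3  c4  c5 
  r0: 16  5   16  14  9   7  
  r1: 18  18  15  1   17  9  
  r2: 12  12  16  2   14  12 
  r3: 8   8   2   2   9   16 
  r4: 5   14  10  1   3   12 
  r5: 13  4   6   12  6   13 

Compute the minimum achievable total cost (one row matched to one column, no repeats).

Minimum assignment cost: 29

one of 2 optimal assignments: row0→col1 (cost 5), row1→col5 (cost 9), row2→col3 (cost 2), row3→col2 (cost 2), row4→col0 (cost 5), row5→col4 (cost 6)
total = 5 + 9 + 2 + 2 + 5 + 6 = 29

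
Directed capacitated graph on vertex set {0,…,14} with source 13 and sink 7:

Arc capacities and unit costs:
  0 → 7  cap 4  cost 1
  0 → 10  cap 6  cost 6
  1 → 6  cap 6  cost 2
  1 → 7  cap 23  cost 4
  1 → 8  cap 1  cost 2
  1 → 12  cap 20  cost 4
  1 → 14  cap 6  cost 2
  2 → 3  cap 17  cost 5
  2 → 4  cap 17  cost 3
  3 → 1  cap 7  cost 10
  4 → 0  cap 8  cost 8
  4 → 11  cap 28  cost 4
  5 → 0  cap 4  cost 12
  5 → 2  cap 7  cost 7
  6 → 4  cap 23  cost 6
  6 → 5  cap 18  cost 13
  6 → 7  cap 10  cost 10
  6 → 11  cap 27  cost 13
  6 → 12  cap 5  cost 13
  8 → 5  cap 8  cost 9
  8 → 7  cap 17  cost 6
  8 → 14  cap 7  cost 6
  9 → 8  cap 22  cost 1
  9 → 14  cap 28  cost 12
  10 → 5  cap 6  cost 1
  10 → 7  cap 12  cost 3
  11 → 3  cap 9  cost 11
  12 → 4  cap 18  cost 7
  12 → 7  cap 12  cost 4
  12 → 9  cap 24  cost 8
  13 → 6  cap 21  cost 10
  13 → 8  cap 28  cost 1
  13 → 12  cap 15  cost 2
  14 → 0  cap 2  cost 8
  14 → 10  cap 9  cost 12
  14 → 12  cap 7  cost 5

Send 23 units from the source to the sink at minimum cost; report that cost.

Minimum cost for 23 units: 149

shortest-cost path #1: 13→12→7 push 12 @ unit cost 6 (adds 72)
shortest-cost path #2: 13→8→7 push 11 @ unit cost 7 (adds 77)
total cost = 149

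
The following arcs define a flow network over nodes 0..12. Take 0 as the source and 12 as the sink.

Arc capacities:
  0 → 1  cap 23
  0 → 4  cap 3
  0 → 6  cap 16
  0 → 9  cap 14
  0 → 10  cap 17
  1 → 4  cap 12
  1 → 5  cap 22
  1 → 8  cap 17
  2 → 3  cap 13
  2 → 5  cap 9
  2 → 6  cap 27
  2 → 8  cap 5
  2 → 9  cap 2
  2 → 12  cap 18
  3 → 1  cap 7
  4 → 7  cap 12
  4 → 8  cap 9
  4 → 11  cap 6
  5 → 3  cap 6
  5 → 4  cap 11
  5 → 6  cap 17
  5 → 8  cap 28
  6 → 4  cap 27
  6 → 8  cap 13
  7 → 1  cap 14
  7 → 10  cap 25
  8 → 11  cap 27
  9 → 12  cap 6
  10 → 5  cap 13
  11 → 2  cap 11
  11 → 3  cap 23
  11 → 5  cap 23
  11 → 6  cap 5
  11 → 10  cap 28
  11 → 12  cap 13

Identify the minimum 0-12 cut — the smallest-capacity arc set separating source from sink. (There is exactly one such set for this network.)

Min-cut arcs: {(9,12), (11,2), (11,12)} (total capacity 30)

augment #1: 0→9→12 push 6
augment #2: 0→4→11→12 push 3
augment #3: 0→1→4→11→12 push 3
augment #4: 0→1→8→11→12 push 7
augment #5: 0→1→8→11→2→12 push 10
augment #6: 0→6→8→11→2→12 push 1
max flow = 30; residual-reachable set from 0 gives S-side
cut edges (S→T): {(9,12), (11,2), (11,12)} total cap 30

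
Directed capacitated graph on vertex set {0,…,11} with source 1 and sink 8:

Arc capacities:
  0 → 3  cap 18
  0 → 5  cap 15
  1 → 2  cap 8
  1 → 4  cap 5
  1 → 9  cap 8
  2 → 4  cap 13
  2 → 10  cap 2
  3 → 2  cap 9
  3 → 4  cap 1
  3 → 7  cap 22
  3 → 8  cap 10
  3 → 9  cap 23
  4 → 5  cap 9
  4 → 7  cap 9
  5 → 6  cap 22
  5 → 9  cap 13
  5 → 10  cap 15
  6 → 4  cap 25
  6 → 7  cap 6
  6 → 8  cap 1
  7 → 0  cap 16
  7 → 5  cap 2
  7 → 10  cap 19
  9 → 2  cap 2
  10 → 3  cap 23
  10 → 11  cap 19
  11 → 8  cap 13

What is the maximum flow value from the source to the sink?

augment #1: 1→2→10→3→8 bottleneck 2, total now 2
augment #2: 1→4→5→6→8 bottleneck 1, total now 3
augment #3: 1→4→5→10→3→8 bottleneck 4, total now 7
augment #4: 1→2→4→5→10→3→8 bottleneck 4, total now 11
augment #5: 1→2→4→7→10→11→8 bottleneck 2, total now 13
augment #6: 1→9→2→4→7→10→11→8 bottleneck 2, total now 15

Maximum flow value: 15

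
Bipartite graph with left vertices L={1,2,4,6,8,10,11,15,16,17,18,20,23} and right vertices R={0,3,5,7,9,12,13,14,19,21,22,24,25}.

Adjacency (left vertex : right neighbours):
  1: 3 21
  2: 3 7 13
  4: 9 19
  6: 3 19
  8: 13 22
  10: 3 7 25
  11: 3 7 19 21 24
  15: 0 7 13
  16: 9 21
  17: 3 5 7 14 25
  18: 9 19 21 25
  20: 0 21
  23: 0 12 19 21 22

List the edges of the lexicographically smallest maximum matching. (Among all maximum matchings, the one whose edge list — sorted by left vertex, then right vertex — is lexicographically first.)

Lex-smallest maximum matching: {(1,3), (2,7), (4,9), (6,19), (8,22), (10,25), (11,24), (15,13), (16,21), (17,5), (20,0), (23,12)}

|M| = 12 (so the lex-smallest maximum matching has 12 edges)
process left vertices in ascending order; for each, take the smallest-labelled available neighbour that still permits 12 edges overall, or leave it unmatched if none does
lex-smallest matching: {1-3, 2-7, 4-9, 6-19, 8-22, 10-25, 11-24, 15-13, 16-21, 17-5, 20-0, 23-12}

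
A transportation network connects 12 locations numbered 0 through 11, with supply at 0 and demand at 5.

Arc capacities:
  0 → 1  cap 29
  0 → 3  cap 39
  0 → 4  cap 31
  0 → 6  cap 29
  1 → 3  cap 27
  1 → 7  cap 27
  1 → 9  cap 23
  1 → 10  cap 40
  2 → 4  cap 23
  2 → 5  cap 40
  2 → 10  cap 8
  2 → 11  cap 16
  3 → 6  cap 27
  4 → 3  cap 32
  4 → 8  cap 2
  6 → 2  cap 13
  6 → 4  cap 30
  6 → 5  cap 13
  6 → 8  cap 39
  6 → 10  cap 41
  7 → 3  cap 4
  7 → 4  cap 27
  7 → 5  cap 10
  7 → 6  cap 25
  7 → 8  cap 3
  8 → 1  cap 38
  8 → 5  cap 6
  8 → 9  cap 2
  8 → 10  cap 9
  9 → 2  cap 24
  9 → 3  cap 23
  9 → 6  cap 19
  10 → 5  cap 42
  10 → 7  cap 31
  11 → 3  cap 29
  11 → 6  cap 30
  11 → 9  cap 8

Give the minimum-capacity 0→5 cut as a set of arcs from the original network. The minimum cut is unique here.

augment #1: 0→6→5 push 13
augment #2: 0→1→7→5 push 10
augment #3: 0→1→10→5 push 19
augment #4: 0→4→8→5 push 2
augment #5: 0→6→2→5 push 13
augment #6: 0→6→8→5 push 3
augment #7: 0→3→6→8→5 push 1
augment #8: 0→3→6→10→5 push 23
augment #9: 0→3→6→8→9→2→5 push 2
augment #10: 0→3→6→8→1→9→2→5 push 1
max flow = 87; residual-reachable set from 0 gives S-side
cut edges (S→T): {(0,1), (0,6), (3,6), (4,8)} total cap 87

Min-cut arcs: {(0,1), (0,6), (3,6), (4,8)} (total capacity 87)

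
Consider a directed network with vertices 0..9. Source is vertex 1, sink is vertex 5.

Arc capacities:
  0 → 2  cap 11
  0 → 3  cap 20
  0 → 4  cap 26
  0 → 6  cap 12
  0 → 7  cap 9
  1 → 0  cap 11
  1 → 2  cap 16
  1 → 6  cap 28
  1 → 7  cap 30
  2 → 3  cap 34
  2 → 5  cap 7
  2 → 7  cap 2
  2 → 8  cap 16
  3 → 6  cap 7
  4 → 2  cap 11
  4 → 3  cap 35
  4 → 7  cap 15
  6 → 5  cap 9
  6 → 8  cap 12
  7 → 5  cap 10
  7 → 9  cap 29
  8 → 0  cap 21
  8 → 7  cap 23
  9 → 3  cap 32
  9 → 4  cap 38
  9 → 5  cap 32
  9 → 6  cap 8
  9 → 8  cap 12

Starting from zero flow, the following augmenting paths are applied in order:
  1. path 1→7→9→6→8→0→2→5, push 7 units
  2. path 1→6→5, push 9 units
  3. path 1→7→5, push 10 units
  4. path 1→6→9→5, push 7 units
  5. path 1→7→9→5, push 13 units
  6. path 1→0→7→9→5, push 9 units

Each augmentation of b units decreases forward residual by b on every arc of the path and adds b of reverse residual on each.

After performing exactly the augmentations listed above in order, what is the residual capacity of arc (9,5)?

after path 1 (1→7→9→6→8→0→2→5, push 7): res(9,5)=32
after path 2 (1→6→5, push 9): res(9,5)=32
after path 3 (1→7→5, push 10): res(9,5)=32
after path 4 (1→6→9→5, push 7): res(9,5)=25
after path 5 (1→7→9→5, push 13): res(9,5)=12
after path 6 (1→0→7→9→5, push 9): res(9,5)=3

Residual capacity of (9,5): 3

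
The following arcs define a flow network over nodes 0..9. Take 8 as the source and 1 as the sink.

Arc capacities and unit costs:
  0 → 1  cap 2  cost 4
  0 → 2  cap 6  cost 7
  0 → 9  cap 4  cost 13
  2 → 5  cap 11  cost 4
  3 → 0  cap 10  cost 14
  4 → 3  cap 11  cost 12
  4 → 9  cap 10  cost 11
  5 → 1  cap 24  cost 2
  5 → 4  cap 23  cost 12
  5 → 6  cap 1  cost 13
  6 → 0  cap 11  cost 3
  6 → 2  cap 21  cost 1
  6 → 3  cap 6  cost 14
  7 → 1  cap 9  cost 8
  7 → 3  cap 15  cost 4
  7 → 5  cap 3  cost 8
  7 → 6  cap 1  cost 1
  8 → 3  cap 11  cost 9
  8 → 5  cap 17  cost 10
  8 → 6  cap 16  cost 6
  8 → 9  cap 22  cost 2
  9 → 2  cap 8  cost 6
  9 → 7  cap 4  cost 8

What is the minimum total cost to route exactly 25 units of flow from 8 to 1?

Minimum cost for 25 units: 308

shortest-cost path #1: 8→5→1 push 17 @ unit cost 12 (adds 204)
shortest-cost path #2: 8→6→0→1 push 2 @ unit cost 13 (adds 26)
shortest-cost path #3: 8→6→2→5→1 push 6 @ unit cost 13 (adds 78)
total cost = 308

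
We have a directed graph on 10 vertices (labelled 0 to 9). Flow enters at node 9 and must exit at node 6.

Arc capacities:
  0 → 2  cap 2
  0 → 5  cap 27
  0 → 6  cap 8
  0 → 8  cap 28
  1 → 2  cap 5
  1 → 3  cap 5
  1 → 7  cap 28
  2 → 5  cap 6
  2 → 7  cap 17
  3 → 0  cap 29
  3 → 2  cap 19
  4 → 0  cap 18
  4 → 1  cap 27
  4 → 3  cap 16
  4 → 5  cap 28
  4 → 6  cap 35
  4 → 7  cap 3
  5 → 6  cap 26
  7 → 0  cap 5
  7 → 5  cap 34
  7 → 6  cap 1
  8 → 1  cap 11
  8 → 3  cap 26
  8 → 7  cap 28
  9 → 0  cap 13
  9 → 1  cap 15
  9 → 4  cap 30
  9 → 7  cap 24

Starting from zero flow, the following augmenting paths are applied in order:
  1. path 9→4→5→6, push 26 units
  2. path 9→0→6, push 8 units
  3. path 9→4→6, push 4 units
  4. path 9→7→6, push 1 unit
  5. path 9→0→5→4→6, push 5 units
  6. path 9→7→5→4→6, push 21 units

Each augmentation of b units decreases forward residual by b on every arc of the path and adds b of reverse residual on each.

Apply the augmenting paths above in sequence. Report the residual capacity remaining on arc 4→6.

after path 1 (9→4→5→6, push 26): res(4,6)=35
after path 2 (9→0→6, push 8): res(4,6)=35
after path 3 (9→4→6, push 4): res(4,6)=31
after path 4 (9→7→6, push 1): res(4,6)=31
after path 5 (9→0→5→4→6, push 5): res(4,6)=26
after path 6 (9→7→5→4→6, push 21): res(4,6)=5

Residual capacity of (4,6): 5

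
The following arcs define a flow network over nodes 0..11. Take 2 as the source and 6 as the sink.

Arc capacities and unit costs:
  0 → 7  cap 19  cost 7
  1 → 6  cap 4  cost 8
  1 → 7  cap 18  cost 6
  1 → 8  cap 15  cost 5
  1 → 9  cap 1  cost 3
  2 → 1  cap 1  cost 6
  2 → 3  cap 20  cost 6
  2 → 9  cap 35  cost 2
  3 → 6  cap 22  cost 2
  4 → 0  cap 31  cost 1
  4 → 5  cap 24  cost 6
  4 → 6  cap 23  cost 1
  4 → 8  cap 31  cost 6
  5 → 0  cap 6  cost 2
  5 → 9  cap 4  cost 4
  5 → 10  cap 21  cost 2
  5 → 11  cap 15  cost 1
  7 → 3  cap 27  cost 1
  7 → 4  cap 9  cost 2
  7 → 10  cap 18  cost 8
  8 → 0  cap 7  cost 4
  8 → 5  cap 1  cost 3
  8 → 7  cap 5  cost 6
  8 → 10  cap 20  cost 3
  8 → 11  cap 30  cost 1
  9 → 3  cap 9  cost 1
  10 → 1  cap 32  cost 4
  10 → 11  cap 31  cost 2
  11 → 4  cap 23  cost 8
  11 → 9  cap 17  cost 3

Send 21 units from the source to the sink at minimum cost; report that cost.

Minimum cost for 21 units: 141

shortest-cost path #1: 2→9→3→6 push 9 @ unit cost 5 (adds 45)
shortest-cost path #2: 2→3→6 push 12 @ unit cost 8 (adds 96)
total cost = 141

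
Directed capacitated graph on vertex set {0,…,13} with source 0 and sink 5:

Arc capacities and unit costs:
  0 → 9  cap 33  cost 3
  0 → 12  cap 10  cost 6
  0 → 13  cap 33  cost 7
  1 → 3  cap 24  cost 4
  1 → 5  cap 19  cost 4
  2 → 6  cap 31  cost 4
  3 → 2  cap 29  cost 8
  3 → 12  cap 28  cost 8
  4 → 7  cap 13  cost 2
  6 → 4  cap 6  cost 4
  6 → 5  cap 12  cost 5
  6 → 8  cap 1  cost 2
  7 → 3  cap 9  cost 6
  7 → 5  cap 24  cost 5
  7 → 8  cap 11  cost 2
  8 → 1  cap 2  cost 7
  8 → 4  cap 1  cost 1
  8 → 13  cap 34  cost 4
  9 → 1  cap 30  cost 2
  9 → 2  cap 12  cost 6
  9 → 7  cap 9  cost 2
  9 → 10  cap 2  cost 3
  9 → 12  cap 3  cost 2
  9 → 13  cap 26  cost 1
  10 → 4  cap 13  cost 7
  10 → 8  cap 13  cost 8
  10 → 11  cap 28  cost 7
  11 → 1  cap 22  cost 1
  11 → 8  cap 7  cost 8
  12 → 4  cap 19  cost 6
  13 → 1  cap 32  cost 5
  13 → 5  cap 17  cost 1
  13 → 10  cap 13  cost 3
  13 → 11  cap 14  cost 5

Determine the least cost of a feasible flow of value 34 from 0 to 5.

shortest-cost path #1: 0→9→13→5 push 17 @ unit cost 5 (adds 85)
shortest-cost path #2: 0→9→1→5 push 16 @ unit cost 9 (adds 144)
shortest-cost path #3: 0→13→9→1→5 push 1 @ unit cost 12 (adds 12)
total cost = 241

Minimum cost for 34 units: 241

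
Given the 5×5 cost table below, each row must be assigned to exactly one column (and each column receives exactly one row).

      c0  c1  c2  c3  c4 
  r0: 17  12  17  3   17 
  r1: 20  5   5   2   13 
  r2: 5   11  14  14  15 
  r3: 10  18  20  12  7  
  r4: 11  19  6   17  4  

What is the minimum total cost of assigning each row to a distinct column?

optimal assignment: row0→col3 (cost 3), row1→col1 (cost 5), row2→col0 (cost 5), row3→col4 (cost 7), row4→col2 (cost 6)
total = 3 + 5 + 5 + 7 + 6 = 26

Minimum assignment cost: 26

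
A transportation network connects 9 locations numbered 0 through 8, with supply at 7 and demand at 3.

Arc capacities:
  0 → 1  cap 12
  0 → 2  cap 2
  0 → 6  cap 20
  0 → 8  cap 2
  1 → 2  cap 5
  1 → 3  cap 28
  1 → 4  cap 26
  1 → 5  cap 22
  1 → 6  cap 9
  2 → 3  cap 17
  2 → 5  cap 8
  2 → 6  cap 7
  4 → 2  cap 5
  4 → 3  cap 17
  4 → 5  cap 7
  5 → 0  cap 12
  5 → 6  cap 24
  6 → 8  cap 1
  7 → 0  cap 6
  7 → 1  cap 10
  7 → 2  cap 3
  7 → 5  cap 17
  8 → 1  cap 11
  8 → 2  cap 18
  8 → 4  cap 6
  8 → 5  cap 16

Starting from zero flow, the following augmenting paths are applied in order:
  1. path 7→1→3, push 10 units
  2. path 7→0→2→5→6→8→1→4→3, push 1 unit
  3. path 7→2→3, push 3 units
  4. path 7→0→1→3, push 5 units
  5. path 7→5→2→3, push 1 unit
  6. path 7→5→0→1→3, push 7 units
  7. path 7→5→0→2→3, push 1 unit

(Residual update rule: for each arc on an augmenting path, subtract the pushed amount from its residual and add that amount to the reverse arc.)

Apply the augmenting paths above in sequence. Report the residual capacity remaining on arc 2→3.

after path 1 (7→1→3, push 10): res(2,3)=17
after path 2 (7→0→2→5→6→8→1→4→3, push 1): res(2,3)=17
after path 3 (7→2→3, push 3): res(2,3)=14
after path 4 (7→0→1→3, push 5): res(2,3)=14
after path 5 (7→5→2→3, push 1): res(2,3)=13
after path 6 (7→5→0→1→3, push 7): res(2,3)=13
after path 7 (7→5→0→2→3, push 1): res(2,3)=12

Residual capacity of (2,3): 12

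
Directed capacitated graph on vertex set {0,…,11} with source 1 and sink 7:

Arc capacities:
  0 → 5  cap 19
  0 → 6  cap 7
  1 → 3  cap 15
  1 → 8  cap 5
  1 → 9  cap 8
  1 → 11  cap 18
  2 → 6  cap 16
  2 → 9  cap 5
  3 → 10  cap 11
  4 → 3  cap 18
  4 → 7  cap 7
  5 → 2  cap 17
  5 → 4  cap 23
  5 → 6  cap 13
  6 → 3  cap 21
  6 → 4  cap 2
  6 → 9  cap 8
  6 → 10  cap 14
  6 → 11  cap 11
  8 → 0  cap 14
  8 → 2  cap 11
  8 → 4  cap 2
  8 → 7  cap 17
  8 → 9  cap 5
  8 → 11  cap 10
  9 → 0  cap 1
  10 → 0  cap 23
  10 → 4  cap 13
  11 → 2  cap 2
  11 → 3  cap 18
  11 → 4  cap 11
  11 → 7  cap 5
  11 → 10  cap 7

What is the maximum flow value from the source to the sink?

augment #1: 1→8→7 bottleneck 5, total now 5
augment #2: 1→11→7 bottleneck 5, total now 10
augment #3: 1→11→4→7 bottleneck 7, total now 17

Maximum flow value: 17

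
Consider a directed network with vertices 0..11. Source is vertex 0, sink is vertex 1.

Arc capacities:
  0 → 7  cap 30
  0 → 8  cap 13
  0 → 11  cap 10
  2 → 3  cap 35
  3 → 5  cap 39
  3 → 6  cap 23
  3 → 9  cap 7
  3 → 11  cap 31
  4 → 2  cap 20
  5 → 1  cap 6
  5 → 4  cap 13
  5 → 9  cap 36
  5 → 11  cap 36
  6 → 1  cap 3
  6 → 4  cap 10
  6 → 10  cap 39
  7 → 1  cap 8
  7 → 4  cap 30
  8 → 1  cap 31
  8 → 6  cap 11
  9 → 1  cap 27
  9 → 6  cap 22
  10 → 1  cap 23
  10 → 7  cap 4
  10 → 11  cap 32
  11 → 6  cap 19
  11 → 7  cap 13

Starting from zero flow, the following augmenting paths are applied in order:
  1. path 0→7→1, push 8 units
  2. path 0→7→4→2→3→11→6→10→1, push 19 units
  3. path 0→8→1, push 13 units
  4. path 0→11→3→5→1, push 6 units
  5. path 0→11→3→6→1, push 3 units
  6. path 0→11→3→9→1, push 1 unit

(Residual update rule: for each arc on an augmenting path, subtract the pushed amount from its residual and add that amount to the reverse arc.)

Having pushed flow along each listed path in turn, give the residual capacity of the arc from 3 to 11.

after path 1 (0→7→1, push 8): res(3,11)=31
after path 2 (0→7→4→2→3→11→6→10→1, push 19): res(3,11)=12
after path 3 (0→8→1, push 13): res(3,11)=12
after path 4 (0→11→3→5→1, push 6): res(3,11)=18
after path 5 (0→11→3→6→1, push 3): res(3,11)=21
after path 6 (0→11→3→9→1, push 1): res(3,11)=22

Residual capacity of (3,11): 22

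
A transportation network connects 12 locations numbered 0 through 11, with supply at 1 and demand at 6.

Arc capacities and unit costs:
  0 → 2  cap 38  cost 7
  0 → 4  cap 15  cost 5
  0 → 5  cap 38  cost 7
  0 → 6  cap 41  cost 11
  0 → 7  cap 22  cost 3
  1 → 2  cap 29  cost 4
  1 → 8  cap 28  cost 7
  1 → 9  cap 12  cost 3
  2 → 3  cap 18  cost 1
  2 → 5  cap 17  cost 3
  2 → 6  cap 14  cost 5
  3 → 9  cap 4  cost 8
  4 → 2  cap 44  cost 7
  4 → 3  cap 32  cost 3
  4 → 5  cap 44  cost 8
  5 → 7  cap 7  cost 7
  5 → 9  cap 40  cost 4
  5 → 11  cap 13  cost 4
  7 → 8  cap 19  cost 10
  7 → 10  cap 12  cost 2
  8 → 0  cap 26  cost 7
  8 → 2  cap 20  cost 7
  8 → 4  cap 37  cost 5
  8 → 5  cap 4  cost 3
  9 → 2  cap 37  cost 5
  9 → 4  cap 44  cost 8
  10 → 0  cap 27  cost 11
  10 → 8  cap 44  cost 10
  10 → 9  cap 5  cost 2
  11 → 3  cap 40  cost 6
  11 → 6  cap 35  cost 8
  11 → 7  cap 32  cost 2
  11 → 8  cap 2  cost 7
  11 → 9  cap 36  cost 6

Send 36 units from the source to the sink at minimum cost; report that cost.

Minimum cost for 36 units: 598

shortest-cost path #1: 1→2→6 push 14 @ unit cost 9 (adds 126)
shortest-cost path #2: 1→2→5→11→6 push 13 @ unit cost 19 (adds 247)
shortest-cost path #3: 1→8→0→6 push 9 @ unit cost 25 (adds 225)
total cost = 598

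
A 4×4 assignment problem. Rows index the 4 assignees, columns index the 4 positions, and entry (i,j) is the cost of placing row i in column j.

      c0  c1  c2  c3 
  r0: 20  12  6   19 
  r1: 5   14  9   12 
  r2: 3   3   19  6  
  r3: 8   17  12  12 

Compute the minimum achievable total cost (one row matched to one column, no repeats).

Minimum assignment cost: 26

optimal assignment: row0→col2 (cost 6), row1→col0 (cost 5), row2→col1 (cost 3), row3→col3 (cost 12)
total = 6 + 5 + 3 + 12 = 26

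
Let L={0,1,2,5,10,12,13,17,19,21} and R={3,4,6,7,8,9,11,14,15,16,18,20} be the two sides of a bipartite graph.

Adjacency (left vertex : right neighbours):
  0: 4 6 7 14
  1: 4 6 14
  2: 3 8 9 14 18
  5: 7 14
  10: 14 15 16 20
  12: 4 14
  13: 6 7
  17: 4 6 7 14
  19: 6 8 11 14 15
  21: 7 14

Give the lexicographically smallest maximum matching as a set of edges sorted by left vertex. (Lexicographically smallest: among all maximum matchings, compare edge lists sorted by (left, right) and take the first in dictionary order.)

Lex-smallest maximum matching: {(0,4), (1,6), (2,3), (5,7), (10,15), (12,14), (19,8)}

|M| = 7 (so the lex-smallest maximum matching has 7 edges)
process left vertices in ascending order; for each, take the smallest-labelled available neighbour that still permits 7 edges overall, or leave it unmatched if none does
lex-smallest matching: {0-4, 1-6, 2-3, 5-7, 10-15, 12-14, 19-8}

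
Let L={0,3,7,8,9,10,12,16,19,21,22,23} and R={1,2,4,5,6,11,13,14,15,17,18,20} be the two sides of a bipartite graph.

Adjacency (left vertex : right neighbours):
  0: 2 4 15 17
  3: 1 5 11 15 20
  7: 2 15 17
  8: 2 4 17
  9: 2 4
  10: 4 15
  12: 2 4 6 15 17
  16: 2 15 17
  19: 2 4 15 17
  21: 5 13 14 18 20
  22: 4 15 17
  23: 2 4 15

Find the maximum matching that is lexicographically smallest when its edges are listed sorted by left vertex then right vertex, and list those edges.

|M| = 7 (so the lex-smallest maximum matching has 7 edges)
process left vertices in ascending order; for each, take the smallest-labelled available neighbour that still permits 7 edges overall, or leave it unmatched if none does
lex-smallest matching: {0-2, 3-1, 7-15, 8-4, 12-6, 16-17, 21-5}

Lex-smallest maximum matching: {(0,2), (3,1), (7,15), (8,4), (12,6), (16,17), (21,5)}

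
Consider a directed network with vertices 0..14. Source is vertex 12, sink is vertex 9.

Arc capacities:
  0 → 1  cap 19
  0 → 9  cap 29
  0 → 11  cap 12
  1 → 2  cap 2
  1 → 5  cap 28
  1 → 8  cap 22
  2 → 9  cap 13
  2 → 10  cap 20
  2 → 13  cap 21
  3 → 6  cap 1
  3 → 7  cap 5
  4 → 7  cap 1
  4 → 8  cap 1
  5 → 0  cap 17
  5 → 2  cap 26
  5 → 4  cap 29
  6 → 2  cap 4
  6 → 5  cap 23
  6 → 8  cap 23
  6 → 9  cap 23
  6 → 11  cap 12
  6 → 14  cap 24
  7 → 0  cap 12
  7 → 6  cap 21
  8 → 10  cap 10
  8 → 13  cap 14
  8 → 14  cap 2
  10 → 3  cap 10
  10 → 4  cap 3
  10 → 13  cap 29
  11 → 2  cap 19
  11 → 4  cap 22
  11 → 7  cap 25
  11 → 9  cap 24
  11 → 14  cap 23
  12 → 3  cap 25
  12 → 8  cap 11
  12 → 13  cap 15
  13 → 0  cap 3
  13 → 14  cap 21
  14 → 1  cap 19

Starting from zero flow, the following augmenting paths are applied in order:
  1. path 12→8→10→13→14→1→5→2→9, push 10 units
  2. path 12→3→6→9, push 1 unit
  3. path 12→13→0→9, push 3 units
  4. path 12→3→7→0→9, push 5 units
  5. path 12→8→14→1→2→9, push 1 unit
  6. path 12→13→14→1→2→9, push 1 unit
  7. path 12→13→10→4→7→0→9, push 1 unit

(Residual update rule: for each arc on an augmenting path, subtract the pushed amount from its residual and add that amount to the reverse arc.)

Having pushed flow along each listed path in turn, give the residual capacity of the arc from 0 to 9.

Residual capacity of (0,9): 20

after path 1 (12→8→10→13→14→1→5→2→9, push 10): res(0,9)=29
after path 2 (12→3→6→9, push 1): res(0,9)=29
after path 3 (12→13→0→9, push 3): res(0,9)=26
after path 4 (12→3→7→0→9, push 5): res(0,9)=21
after path 5 (12→8→14→1→2→9, push 1): res(0,9)=21
after path 6 (12→13→14→1→2→9, push 1): res(0,9)=21
after path 7 (12→13→10→4→7→0→9, push 1): res(0,9)=20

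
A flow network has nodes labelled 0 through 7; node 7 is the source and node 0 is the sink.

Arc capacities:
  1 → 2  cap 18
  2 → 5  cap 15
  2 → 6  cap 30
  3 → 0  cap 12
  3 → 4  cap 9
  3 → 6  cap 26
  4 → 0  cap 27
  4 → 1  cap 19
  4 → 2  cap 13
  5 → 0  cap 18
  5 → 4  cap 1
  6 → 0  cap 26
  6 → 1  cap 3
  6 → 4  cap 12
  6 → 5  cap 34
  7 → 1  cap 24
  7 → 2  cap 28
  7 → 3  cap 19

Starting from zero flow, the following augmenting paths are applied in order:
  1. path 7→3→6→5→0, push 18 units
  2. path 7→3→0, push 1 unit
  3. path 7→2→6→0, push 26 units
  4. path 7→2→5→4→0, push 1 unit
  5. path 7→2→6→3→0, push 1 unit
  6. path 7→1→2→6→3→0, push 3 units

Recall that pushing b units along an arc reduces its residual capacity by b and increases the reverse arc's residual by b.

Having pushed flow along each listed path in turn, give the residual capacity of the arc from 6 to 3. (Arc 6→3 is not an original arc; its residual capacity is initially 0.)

after path 1 (7→3→6→5→0, push 18): res(6,3)=18
after path 2 (7→3→0, push 1): res(6,3)=18
after path 3 (7→2→6→0, push 26): res(6,3)=18
after path 4 (7→2→5→4→0, push 1): res(6,3)=18
after path 5 (7→2→6→3→0, push 1): res(6,3)=17
after path 6 (7→1→2→6→3→0, push 3): res(6,3)=14

Residual capacity of (6,3): 14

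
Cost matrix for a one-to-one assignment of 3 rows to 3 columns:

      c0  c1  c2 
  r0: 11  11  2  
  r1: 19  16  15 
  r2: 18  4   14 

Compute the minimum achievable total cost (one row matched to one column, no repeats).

Minimum assignment cost: 25

optimal assignment: row0→col2 (cost 2), row1→col0 (cost 19), row2→col1 (cost 4)
total = 2 + 19 + 4 = 25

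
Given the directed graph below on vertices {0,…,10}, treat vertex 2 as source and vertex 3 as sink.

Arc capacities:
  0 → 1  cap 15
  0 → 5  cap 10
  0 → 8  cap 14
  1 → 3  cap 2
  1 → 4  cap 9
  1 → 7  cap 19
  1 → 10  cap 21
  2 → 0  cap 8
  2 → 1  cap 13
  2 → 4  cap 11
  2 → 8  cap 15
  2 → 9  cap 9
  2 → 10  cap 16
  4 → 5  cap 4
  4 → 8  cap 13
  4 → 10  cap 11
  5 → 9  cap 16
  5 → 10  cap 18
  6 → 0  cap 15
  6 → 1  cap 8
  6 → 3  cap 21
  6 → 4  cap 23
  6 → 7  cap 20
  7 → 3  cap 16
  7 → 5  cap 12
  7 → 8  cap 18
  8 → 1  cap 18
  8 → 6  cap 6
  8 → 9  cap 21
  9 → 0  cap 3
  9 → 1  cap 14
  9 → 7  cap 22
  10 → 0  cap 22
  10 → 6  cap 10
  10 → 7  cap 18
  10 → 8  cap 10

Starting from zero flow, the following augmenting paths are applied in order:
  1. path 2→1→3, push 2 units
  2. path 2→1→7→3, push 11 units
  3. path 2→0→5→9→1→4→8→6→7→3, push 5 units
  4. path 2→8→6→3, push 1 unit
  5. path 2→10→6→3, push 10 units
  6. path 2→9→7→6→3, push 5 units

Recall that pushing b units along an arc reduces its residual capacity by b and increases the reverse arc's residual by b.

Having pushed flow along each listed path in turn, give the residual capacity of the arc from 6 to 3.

Residual capacity of (6,3): 5

after path 1 (2→1→3, push 2): res(6,3)=21
after path 2 (2→1→7→3, push 11): res(6,3)=21
after path 3 (2→0→5→9→1→4→8→6→7→3, push 5): res(6,3)=21
after path 4 (2→8→6→3, push 1): res(6,3)=20
after path 5 (2→10→6→3, push 10): res(6,3)=10
after path 6 (2→9→7→6→3, push 5): res(6,3)=5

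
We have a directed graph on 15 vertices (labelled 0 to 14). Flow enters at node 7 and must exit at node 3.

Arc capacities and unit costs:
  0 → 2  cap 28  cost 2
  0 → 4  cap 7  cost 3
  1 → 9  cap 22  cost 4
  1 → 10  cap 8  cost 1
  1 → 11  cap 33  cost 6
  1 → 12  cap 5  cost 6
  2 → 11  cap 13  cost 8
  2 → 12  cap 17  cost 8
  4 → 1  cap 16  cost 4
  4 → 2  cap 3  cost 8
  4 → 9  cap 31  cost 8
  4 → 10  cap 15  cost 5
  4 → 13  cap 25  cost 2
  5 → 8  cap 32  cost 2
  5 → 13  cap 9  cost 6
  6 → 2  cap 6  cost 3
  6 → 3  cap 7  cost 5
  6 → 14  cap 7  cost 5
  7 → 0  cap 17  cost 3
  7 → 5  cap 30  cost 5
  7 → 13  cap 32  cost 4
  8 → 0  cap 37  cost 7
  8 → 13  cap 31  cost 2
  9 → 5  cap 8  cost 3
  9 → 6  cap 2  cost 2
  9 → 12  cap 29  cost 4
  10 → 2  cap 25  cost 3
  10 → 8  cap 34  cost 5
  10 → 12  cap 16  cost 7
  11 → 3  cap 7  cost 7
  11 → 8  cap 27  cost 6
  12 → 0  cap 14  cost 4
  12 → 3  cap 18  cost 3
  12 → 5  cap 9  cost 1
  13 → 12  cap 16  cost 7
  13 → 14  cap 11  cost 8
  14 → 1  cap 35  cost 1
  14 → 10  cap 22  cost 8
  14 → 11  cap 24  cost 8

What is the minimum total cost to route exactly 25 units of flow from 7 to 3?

Minimum cost for 25 units: 396

shortest-cost path #1: 7→13→12→3 push 16 @ unit cost 14 (adds 224)
shortest-cost path #2: 7→0→2→12→3 push 2 @ unit cost 16 (adds 32)
shortest-cost path #3: 7→0→2→11→3 push 7 @ unit cost 20 (adds 140)
total cost = 396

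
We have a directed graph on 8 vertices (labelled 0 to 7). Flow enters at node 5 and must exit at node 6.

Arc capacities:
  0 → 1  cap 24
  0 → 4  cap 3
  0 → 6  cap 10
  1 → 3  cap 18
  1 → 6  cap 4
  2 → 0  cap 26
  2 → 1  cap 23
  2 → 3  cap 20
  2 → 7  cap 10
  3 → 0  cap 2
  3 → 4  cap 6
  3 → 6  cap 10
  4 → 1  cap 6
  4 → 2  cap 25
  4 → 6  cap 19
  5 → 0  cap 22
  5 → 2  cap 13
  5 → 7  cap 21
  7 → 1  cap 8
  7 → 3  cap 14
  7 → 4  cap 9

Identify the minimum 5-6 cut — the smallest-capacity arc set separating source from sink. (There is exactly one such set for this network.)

augment #1: 5→0→6 push 10
augment #2: 5→0→1→6 push 4
augment #3: 5→0→4→6 push 3
augment #4: 5→2→3→6 push 10
augment #5: 5→7→4→6 push 9
augment #6: 5→2→3→4→6 push 3
augment #7: 5→7→3→4→6 push 3
max flow = 42; residual-reachable set from 5 gives S-side
cut edges (S→T): {(0,4), (0,6), (1,6), (3,4), (3,6), (7,4)} total cap 42

Min-cut arcs: {(0,4), (0,6), (1,6), (3,4), (3,6), (7,4)} (total capacity 42)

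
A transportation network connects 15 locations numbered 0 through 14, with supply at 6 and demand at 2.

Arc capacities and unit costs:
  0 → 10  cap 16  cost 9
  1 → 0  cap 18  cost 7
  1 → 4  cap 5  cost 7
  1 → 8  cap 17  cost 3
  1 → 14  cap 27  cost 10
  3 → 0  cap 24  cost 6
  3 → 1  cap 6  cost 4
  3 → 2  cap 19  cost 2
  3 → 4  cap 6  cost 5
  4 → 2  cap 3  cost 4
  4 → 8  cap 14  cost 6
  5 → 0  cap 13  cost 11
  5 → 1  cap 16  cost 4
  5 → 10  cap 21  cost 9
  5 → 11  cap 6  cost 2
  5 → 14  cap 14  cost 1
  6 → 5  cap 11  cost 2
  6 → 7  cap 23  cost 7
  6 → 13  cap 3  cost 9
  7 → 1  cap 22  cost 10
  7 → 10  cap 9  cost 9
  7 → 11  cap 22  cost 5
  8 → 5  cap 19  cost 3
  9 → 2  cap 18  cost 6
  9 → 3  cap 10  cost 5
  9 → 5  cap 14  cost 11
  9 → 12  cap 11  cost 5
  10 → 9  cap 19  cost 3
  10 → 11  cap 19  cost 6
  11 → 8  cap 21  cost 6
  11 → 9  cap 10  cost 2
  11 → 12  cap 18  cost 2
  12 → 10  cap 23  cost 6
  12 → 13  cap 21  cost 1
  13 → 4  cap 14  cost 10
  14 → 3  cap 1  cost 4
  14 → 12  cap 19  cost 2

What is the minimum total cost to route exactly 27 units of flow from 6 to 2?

Minimum cost for 27 units: 540

shortest-cost path #1: 6→5→14→3→2 push 1 @ unit cost 9 (adds 9)
shortest-cost path #2: 6→5→11→9→2 push 6 @ unit cost 12 (adds 72)
shortest-cost path #3: 6→5→1→4→2 push 3 @ unit cost 17 (adds 51)
shortest-cost path #4: 6→7→11→9→2 push 4 @ unit cost 20 (adds 80)
shortest-cost path #5: 6→5→10→9→2 push 1 @ unit cost 20 (adds 20)
shortest-cost path #6: 6→7→10→9→2 push 7 @ unit cost 25 (adds 175)
shortest-cost path #7: 6→7→10→9→3→2 push 2 @ unit cost 26 (adds 52)
shortest-cost path #8: 6→13→4→1→5→10→9→3→2 push 3 @ unit cost 27 (adds 81)
total cost = 540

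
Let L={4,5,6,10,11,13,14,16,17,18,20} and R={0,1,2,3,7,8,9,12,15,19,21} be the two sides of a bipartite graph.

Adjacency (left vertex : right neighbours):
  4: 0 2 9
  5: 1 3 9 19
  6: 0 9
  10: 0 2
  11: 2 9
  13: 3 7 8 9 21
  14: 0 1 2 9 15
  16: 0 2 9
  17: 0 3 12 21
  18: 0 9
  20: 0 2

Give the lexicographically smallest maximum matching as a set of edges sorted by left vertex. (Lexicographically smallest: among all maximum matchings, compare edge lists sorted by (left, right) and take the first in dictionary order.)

Lex-smallest maximum matching: {(4,0), (5,1), (6,9), (10,2), (13,3), (14,15), (17,12)}

|M| = 7 (so the lex-smallest maximum matching has 7 edges)
process left vertices in ascending order; for each, take the smallest-labelled available neighbour that still permits 7 edges overall, or leave it unmatched if none does
lex-smallest matching: {4-0, 5-1, 6-9, 10-2, 13-3, 14-15, 17-12}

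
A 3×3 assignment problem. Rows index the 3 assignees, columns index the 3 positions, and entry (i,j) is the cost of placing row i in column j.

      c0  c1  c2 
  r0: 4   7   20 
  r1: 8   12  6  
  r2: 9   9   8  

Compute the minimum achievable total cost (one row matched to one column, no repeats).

optimal assignment: row0→col0 (cost 4), row1→col2 (cost 6), row2→col1 (cost 9)
total = 4 + 6 + 9 = 19

Minimum assignment cost: 19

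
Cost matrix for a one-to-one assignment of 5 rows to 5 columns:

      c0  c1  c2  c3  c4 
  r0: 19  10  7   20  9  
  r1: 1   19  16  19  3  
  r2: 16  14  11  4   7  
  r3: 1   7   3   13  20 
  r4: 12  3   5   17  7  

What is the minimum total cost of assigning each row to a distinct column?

Minimum assignment cost: 18

optimal assignment: row0→col2 (cost 7), row1→col4 (cost 3), row2→col3 (cost 4), row3→col0 (cost 1), row4→col1 (cost 3)
total = 7 + 3 + 4 + 1 + 3 = 18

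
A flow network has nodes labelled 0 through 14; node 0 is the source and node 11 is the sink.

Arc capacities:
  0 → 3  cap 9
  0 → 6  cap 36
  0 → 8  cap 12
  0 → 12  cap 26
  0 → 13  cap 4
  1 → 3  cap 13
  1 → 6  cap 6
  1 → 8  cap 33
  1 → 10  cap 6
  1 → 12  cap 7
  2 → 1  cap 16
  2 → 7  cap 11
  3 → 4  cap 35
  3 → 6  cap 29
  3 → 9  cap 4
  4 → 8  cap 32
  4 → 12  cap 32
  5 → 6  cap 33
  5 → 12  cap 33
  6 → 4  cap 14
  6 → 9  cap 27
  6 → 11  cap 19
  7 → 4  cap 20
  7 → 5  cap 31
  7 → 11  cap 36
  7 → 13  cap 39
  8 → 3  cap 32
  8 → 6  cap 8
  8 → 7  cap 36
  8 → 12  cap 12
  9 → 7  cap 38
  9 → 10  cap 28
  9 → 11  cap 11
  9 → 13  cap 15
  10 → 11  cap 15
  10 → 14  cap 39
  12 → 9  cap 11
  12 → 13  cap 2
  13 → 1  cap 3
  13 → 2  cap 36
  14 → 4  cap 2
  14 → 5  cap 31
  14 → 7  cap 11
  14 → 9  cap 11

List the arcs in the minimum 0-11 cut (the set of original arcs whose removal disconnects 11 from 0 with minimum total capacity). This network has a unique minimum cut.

augment #1: 0→6→11 push 19
augment #2: 0→3→9→11 push 4
augment #3: 0→6→9→11 push 7
augment #4: 0→8→7→11 push 12
augment #5: 0→6→9→7→11 push 10
augment #6: 0→12→9→7→11 push 11
augment #7: 0→13→1→10→11 push 3
augment #8: 0→13→2→7→11 push 1
augment #9: 0→3→4→8→7→11 push 2
augment #10: 0→3→6→9→10→11 push 3
augment #11: 0→12→13→2→1→10→11 push 2
max flow = 74; residual-reachable set from 0 gives S-side
cut edges (S→T): {(0,3), (0,6), (0,8), (0,13), (12,9), (12,13)} total cap 74

Min-cut arcs: {(0,3), (0,6), (0,8), (0,13), (12,9), (12,13)} (total capacity 74)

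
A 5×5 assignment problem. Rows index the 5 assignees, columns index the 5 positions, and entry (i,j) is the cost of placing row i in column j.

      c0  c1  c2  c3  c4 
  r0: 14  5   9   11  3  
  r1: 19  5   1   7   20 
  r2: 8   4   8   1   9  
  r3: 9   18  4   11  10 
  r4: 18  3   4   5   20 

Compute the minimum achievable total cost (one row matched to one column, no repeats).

Minimum assignment cost: 17

optimal assignment: row0→col4 (cost 3), row1→col2 (cost 1), row2→col3 (cost 1), row3→col0 (cost 9), row4→col1 (cost 3)
total = 3 + 1 + 1 + 9 + 3 = 17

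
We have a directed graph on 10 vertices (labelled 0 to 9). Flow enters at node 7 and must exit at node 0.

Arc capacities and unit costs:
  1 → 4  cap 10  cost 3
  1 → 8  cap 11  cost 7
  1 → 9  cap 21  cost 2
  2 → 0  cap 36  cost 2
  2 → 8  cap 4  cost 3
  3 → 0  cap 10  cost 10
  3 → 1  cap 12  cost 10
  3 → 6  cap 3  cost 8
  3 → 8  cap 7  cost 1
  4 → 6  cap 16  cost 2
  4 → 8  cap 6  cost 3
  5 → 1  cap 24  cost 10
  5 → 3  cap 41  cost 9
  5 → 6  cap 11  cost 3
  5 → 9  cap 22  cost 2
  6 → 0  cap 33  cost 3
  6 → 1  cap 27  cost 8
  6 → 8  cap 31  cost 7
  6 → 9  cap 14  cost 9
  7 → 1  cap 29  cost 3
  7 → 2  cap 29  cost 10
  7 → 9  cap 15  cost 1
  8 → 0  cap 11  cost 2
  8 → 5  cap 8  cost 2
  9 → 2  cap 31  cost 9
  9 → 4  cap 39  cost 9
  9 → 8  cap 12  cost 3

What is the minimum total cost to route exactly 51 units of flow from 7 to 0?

shortest-cost path #1: 7→9→8→0 push 11 @ unit cost 6 (adds 66)
shortest-cost path #2: 7→1→4→6→0 push 10 @ unit cost 11 (adds 110)
shortest-cost path #3: 7→2→0 push 29 @ unit cost 12 (adds 348)
shortest-cost path #4: 7→9→2→0 push 1 @ unit cost 12 (adds 12)
total cost = 536

Minimum cost for 51 units: 536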